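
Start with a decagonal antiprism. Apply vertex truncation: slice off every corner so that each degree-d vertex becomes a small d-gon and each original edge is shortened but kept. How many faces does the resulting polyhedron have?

42

The base solid has V = 20, E = 40, F = 22.
Truncation replaces each original edge-end by a new vertex, so V′ = 2E = 80.
Each original edge survives, and each old vertex of degree d contributes d new edges; summing degrees gives Σd = 2E, so E′ = E + 2E = 3E = 120.
Each original face survives and each original vertex becomes one new face: F′ = F + V = 42.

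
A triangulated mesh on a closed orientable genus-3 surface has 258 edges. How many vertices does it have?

82

χ = 2 − 2·3 = -4, and every face is a triangle so 3F = 2E.
F = 2E/3 = 172. Then V = -4 + E − F = -4 + 258 − 172 = 82.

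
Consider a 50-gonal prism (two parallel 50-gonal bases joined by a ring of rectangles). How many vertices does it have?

100

A prism on an n-gon has two n-gon bases and n rectangular sides: V = 2·50 = 100, E = 3·50 = 150, F = 50 + 2 = 52.
Check: V − E + F = 100 − 150 + 52 = 2.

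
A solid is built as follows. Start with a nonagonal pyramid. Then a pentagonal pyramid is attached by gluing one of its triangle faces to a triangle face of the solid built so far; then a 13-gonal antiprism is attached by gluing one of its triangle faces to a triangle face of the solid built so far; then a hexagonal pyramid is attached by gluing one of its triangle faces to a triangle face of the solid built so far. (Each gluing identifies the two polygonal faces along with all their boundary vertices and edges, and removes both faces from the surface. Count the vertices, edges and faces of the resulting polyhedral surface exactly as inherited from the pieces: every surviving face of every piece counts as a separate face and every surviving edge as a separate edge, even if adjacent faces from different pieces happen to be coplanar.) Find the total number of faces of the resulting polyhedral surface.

45

A nonagonal pyramid: V=10, E=18, F=10.
Attach a pentagonal pyramid (V=6, E=10, F=6) along a 3-gon: merge 3 vertices and 3 edges, delete both glued faces → V=13, E=25, F=14.
Attach a 13-gonal antiprism (V=26, E=52, F=28) along a 3-gon: merge 3 vertices and 3 edges, delete both glued faces → V=36, E=74, F=40.
Attach a hexagonal pyramid (V=7, E=12, F=7) along a 3-gon: merge 3 vertices and 3 edges, delete both glued faces → V=40, E=83, F=45.
Check: V − E + F = 40 − 83 + 45 = 2.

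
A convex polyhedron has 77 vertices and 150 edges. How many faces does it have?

75

Here V − E + F = 2.
F = 2 − V + E = 2 − 77 + 150 = 75.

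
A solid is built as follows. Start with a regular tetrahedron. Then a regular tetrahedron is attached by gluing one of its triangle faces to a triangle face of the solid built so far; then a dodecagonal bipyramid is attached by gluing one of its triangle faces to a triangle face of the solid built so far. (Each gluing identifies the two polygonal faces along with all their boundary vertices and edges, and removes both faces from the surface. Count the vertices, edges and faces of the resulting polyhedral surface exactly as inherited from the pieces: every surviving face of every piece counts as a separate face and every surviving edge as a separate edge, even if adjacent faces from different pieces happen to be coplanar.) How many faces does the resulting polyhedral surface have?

A regular tetrahedron: V=4, E=6, F=4.
Attach a regular tetrahedron (V=4, E=6, F=4) along a 3-gon: merge 3 vertices and 3 edges, delete both glued faces → V=5, E=9, F=6.
Attach a dodecagonal bipyramid (V=14, E=36, F=24) along a 3-gon: merge 3 vertices and 3 edges, delete both glued faces → V=16, E=42, F=28.
Check: V − E + F = 16 − 42 + 28 = 2.

28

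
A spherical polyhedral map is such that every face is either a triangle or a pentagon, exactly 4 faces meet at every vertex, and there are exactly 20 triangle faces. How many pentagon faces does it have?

12

Let x be the number of pentagons; then F = 20 + x.
Edge–face incidences: 2E = 3·20 + 5·x = 60 + 5x.
Every vertex has degree 4, so 4V = 2E.
Euler: V − E + F = 2 ⇒ (2E)/4 − E + (20 + x) = 2.
Multiply by 8: 2·(2E) − 4·(2E) + 8·(20 + x) = 16, i.e. 160 + 8x − 2·(60 + 5x) = 16.
Collecting terms: −2x + 40 = 16, so −2x = −24, so x = 12.
Then 2E = 60 + 5·12 = 120, so E = 60, V = 2E/4 = 30, F = 20 + 12 = 32.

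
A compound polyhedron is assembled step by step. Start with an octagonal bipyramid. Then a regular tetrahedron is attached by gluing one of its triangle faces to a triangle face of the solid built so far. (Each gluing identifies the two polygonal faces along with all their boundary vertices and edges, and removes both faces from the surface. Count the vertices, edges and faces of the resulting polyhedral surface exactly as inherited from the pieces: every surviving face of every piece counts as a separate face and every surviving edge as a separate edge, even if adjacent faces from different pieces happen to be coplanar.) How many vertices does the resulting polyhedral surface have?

11

An octagonal bipyramid: V=10, E=24, F=16.
Attach a regular tetrahedron (V=4, E=6, F=4) along a 3-gon: merge 3 vertices and 3 edges, delete both glued faces → V=11, E=27, F=18.
Check: V − E + F = 11 − 27 + 18 = 2.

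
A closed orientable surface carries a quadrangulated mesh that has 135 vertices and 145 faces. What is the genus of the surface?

6

Every face is a square, so 2E = 4·145 = 580, giving E = 290.
χ = V − E + F = 135 − 290 + 145 = -10.
For a closed orientable surface χ = 2 − 2g, so g = (2 − (-10))/2 = 6.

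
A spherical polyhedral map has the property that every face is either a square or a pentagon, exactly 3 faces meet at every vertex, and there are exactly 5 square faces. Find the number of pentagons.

Let x be the number of pentagons; then F = 5 + x.
Edge–face incidences: 2E = 4·5 + 5·x = 20 + 5x.
Every vertex has degree 3, so 3V = 2E.
Euler: V − E + F = 2 ⇒ (2E)/3 − E + (5 + x) = 2.
Multiply by 6: 2·(2E) − 3·(2E) + 6·(5 + x) = 12, i.e. 30 + 6x − (20 + 5x) = 12.
Collecting terms: x + 10 = 12, so x = 2.
Then 2E = 20 + 5·2 = 30, so E = 15, V = 2E/3 = 10, F = 5 + 2 = 7.

2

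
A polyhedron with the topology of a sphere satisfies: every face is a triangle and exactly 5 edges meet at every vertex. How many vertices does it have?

12

Each face has 3 edges and each edge borders two faces, so 2E = 3F.
Each vertex has degree 5, so 5V = 2E and hence V = 3F/5.
Euler: V − E + F = 2 ⇒ (3F/5) − (3F/2) + F = 2.
Multiply by 10: (6 − 15 + 10)F = 20, i.e. 1F = 20.
So F = 20, E = 3·20/2 = 30, V = 3·20/5 = 12.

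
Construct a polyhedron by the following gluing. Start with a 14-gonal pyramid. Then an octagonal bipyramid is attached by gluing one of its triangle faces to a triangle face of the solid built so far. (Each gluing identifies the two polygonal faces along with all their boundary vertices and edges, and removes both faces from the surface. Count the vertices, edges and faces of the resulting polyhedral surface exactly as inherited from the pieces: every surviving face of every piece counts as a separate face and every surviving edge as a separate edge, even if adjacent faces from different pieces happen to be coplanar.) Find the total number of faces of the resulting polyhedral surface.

A 14-gonal pyramid: V=15, E=28, F=15.
Attach an octagonal bipyramid (V=10, E=24, F=16) along a 3-gon: merge 3 vertices and 3 edges, delete both glued faces → V=22, E=49, F=29.
Check: V − E + F = 22 − 49 + 29 = 2.

29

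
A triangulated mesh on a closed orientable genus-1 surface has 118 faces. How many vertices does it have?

59

χ = 2 − 2·1 = 0, and every face is a triangle so 3F = 2E.
E = 3·118/2 = 177. Then V = 0 + E − F = 0 + 177 − 118 = 59.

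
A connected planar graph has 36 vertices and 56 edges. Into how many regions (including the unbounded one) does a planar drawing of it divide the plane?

22

Euler's formula for a connected plane graph: V − E + F = 2, so F = 2 − 36 + 56 = 22.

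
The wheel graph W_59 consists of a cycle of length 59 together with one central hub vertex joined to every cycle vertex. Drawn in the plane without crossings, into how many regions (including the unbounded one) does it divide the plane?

60

W_59 has V = 59 + 1 = 60 vertices and E = 2·59 = 118 edges.
By Euler's formula F = 2 − V + E = 2 − 60 + 118 = 60.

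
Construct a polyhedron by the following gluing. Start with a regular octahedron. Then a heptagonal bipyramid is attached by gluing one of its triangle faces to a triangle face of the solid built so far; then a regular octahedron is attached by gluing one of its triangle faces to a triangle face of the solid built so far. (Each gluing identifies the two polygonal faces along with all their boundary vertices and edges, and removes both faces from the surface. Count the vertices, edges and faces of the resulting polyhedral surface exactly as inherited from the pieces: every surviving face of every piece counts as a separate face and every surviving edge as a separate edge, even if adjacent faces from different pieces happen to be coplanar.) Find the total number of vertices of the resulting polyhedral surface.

A regular octahedron: V=6, E=12, F=8.
Attach a heptagonal bipyramid (V=9, E=21, F=14) along a 3-gon: merge 3 vertices and 3 edges, delete both glued faces → V=12, E=30, F=20.
Attach a regular octahedron (V=6, E=12, F=8) along a 3-gon: merge 3 vertices and 3 edges, delete both glued faces → V=15, E=39, F=26.
Check: V − E + F = 15 − 39 + 26 = 2.

15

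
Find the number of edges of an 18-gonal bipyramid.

54

A bipyramid over an n-gon has 2n triangular faces and n + 2 vertices: V = 18 + 2 = 20, E = 3·18 = 54, F = 2·18 = 36.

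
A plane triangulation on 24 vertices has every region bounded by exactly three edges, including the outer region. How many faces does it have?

In a plane triangulation 3F = 2E and V − E + F = 2, so F = 2V − 4 = 2·24 − 4 = 44.

44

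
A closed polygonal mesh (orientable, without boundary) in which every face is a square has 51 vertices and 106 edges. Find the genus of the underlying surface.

2

Every face is a square and each edge borders two faces, so 4F = 2·106, giving F = 53.
χ = V − E + F = 51 − 106 + 53 = -2.
For a closed orientable surface χ = 2 − 2g, so g = (2 − (-2))/2 = 2.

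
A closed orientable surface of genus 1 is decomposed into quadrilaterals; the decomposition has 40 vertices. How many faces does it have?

χ = 2 − 2·1 = 0, and every face is a square so 4F = 2E.
V − E + F = 0 with E = 4F/2 gives 40 − (4/2 − 1)·F = 0, so F = 40 and E = 80.

40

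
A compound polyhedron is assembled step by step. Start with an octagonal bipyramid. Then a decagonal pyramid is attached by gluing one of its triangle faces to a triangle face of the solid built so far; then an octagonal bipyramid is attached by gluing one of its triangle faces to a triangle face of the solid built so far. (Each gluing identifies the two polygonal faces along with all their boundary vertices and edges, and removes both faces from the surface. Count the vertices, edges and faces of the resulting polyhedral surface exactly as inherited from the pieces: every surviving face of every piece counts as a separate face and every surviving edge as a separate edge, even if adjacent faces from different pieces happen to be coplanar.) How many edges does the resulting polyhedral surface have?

An octagonal bipyramid: V=10, E=24, F=16.
Attach a decagonal pyramid (V=11, E=20, F=11) along a 3-gon: merge 3 vertices and 3 edges, delete both glued faces → V=18, E=41, F=25.
Attach an octagonal bipyramid (V=10, E=24, F=16) along a 3-gon: merge 3 vertices and 3 edges, delete both glued faces → V=25, E=62, F=39.
Check: V − E + F = 25 − 62 + 39 = 2.

62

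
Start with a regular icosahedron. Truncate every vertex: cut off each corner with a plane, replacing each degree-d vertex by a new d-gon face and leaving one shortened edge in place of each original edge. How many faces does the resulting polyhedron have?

32

The base solid has V = 12, E = 30, F = 20.
Truncation replaces each original edge-end by a new vertex, so V′ = 2E = 60.
Each original edge survives, and each old vertex of degree d contributes d new edges; summing degrees gives Σd = 2E, so E′ = E + 2E = 3E = 90.
Each original face survives and each original vertex becomes one new face: F′ = F + V = 32.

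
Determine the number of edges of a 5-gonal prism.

A prism on an n-gon has two n-gon bases and n rectangular sides: V = 2·5 = 10, E = 3·5 = 15, F = 5 + 2 = 7.

15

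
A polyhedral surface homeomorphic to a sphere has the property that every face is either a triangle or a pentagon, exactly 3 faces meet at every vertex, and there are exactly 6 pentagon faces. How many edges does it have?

Let x be the number of triangles; then F = 6 + x.
Edge–face incidences: 2E = 5·6 + 3·x = 30 + 3x.
Every vertex has degree 3, so 3V = 2E.
Euler: V − E + F = 2 ⇒ (2E)/3 − E + (6 + x) = 2.
Multiply by 6: 2·(2E) − 3·(2E) + 6·(6 + x) = 12, i.e. 36 + 6x − (30 + 3x) = 12.
Collecting terms: 3x + 6 = 12, so 3x = 6, so x = 2.
Then 2E = 30 + 3·2 = 36, so E = 18, V = 2E/3 = 12, F = 6 + 2 = 8.

18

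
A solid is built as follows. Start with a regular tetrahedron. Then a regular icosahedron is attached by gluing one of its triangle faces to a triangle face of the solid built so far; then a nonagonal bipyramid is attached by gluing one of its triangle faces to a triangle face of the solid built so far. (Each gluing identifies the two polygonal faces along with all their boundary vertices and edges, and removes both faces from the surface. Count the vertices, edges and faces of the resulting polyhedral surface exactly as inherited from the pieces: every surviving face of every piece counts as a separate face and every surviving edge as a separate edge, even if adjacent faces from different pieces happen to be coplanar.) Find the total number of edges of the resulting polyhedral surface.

57

A regular tetrahedron: V=4, E=6, F=4.
Attach a regular icosahedron (V=12, E=30, F=20) along a 3-gon: merge 3 vertices and 3 edges, delete both glued faces → V=13, E=33, F=22.
Attach a nonagonal bipyramid (V=11, E=27, F=18) along a 3-gon: merge 3 vertices and 3 edges, delete both glued faces → V=21, E=57, F=38.
Check: V − E + F = 21 − 57 + 38 = 2.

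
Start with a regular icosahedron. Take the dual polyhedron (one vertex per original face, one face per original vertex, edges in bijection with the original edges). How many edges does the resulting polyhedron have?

30

The base solid has V = 12, E = 30, F = 20.
The dual swaps V and F and preserves E: V′ = F = 20, E′ = E = 30, F′ = V = 12.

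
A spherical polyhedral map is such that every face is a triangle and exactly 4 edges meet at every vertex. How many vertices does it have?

Each face has 3 edges and each edge borders two faces, so 2E = 3F.
Each vertex has degree 4, so 4V = 2E and hence V = 3F/4.
Euler: V − E + F = 2 ⇒ (3F/4) − (3F/2) + F = 2.
Multiply by 8: (6 − 12 + 8)F = 16, i.e. 2F = 16.
So F = 8, E = 3·8/2 = 12, V = 3·8/4 = 6.

6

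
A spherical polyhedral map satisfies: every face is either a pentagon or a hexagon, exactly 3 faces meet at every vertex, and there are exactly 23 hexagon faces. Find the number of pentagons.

12

Let x be the number of pentagons; then F = 23 + x.
Edge–face incidences: 2E = 6·23 + 5·x = 138 + 5x.
Every vertex has degree 3, so 3V = 2E.
Euler: V − E + F = 2 ⇒ (2E)/3 − E + (23 + x) = 2.
Multiply by 6: 2·(2E) − 3·(2E) + 6·(23 + x) = 12, i.e. 138 + 6x − (138 + 5x) = 12.
Collecting terms: x = 12.
Then 2E = 138 + 5·12 = 198, so E = 99, V = 2E/3 = 66, F = 23 + 12 = 35.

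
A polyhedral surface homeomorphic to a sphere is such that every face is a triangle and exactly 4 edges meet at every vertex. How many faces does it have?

8

Each face has 3 edges and each edge borders two faces, so 2E = 3F.
Each vertex has degree 4, so 4V = 2E and hence V = 3F/4.
Euler: V − E + F = 2 ⇒ (3F/4) − (3F/2) + F = 2.
Multiply by 8: (6 − 12 + 8)F = 16, i.e. 2F = 16.
So F = 8, E = 3·8/2 = 12, V = 3·8/4 = 6.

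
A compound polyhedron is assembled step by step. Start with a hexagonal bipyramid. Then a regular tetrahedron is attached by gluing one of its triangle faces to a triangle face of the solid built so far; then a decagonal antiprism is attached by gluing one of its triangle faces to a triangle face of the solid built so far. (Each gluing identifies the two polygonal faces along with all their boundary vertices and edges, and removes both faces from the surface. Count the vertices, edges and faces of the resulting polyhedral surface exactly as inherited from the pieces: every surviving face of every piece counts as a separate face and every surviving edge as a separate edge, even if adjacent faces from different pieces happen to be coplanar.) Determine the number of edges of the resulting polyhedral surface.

A hexagonal bipyramid: V=8, E=18, F=12.
Attach a regular tetrahedron (V=4, E=6, F=4) along a 3-gon: merge 3 vertices and 3 edges, delete both glued faces → V=9, E=21, F=14.
Attach a decagonal antiprism (V=20, E=40, F=22) along a 3-gon: merge 3 vertices and 3 edges, delete both glued faces → V=26, E=58, F=34.
Check: V − E + F = 26 − 58 + 34 = 2.

58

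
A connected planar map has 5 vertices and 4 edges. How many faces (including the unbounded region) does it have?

Euler's formula for a connected plane graph: V − E + F = 2, so F = 2 − 5 + 4 = 1.

1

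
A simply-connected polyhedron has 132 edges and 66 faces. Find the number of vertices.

68

Here V − E + F = 2.
V = 2 + E − F = 2 + 132 − 66 = 68.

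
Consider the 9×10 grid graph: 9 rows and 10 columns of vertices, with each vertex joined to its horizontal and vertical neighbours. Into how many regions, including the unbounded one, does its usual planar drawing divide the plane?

The grid has V = 9·10 = 90 vertices and E = 9·9 + 10·8 = 161 edges.
F = 2 − V + E = 2 − 90 + 161 = 73.

73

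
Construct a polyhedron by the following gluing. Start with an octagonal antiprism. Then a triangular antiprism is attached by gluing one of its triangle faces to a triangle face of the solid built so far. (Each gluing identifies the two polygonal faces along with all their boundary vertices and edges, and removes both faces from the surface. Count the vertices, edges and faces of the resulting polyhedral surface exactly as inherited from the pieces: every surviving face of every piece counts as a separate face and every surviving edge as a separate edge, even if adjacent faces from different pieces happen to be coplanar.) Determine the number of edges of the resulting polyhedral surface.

An octagonal antiprism: V=16, E=32, F=18.
Attach a triangular antiprism (V=6, E=12, F=8) along a 3-gon: merge 3 vertices and 3 edges, delete both glued faces → V=19, E=41, F=24.
Check: V − E + F = 19 − 41 + 24 = 2.

41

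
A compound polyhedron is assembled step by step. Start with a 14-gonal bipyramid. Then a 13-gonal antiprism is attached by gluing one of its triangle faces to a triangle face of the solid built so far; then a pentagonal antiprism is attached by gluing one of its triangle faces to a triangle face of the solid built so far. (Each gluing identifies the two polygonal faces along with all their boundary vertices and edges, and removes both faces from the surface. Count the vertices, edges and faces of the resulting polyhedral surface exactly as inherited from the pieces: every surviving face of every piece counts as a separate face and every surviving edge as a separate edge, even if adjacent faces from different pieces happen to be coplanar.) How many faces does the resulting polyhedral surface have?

A 14-gonal bipyramid: V=16, E=42, F=28.
Attach a 13-gonal antiprism (V=26, E=52, F=28) along a 3-gon: merge 3 vertices and 3 edges, delete both glued faces → V=39, E=91, F=54.
Attach a pentagonal antiprism (V=10, E=20, F=12) along a 3-gon: merge 3 vertices and 3 edges, delete both glued faces → V=46, E=108, F=64.
Check: V − E + F = 46 − 108 + 64 = 2.

64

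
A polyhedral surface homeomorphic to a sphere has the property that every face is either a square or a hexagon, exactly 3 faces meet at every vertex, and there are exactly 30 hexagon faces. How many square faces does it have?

Let x be the number of squares; then F = 30 + x.
Edge–face incidences: 2E = 6·30 + 4·x = 180 + 4x.
Every vertex has degree 3, so 3V = 2E.
Euler: V − E + F = 2 ⇒ (2E)/3 − E + (30 + x) = 2.
Multiply by 6: 2·(2E) − 3·(2E) + 6·(30 + x) = 12, i.e. 180 + 6x − (180 + 4x) = 12.
Collecting terms: 2x = 12, so x = 6.
Then 2E = 180 + 4·6 = 204, so E = 102, V = 2E/3 = 68, F = 30 + 6 = 36.

6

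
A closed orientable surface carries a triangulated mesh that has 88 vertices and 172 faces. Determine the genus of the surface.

0

Every face is a triangle, so 2E = 3·172 = 516, giving E = 258.
χ = V − E + F = 88 − 258 + 172 = 2.
For a closed orientable surface χ = 2 − 2g, so g = (2 − (2))/2 = 0.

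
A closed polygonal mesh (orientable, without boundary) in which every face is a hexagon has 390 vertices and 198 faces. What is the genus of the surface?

Every face is a hexagon, so 2E = 6·198 = 1188, giving E = 594.
χ = V − E + F = 390 − 594 + 198 = -6.
For a closed orientable surface χ = 2 − 2g, so g = (2 − (-6))/2 = 4.

4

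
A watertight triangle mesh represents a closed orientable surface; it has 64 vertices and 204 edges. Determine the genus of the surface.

Every face is a triangle and each edge borders two faces, so 3F = 2·204, giving F = 136.
χ = V − E + F = 64 − 204 + 136 = -4.
For a closed orientable surface χ = 2 − 2g, so g = (2 − (-4))/2 = 3.

3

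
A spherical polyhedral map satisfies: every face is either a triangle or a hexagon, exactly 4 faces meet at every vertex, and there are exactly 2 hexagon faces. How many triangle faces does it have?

Let x be the number of triangles; then F = 2 + x.
Edge–face incidences: 2E = 6·2 + 3·x = 12 + 3x.
Every vertex has degree 4, so 4V = 2E.
Euler: V − E + F = 2 ⇒ (2E)/4 − E + (2 + x) = 2.
Multiply by 8: 2·(2E) − 4·(2E) + 8·(2 + x) = 16, i.e. 16 + 8x − 2·(12 + 3x) = 16.
Collecting terms: 2x − 8 = 16, so 2x = 24, so x = 12.
Then 2E = 12 + 3·12 = 48, so E = 24, V = 2E/4 = 12, F = 2 + 12 = 14.

12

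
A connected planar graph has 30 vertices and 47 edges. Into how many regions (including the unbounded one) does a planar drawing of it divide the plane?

Euler's formula for a connected plane graph: V − E + F = 2, so F = 2 − 30 + 47 = 19.

19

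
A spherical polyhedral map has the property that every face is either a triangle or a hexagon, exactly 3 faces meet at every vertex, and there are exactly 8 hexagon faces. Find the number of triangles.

Let x be the number of triangles; then F = 8 + x.
Edge–face incidences: 2E = 6·8 + 3·x = 48 + 3x.
Every vertex has degree 3, so 3V = 2E.
Euler: V − E + F = 2 ⇒ (2E)/3 − E + (8 + x) = 2.
Multiply by 6: 2·(2E) − 3·(2E) + 6·(8 + x) = 12, i.e. 48 + 6x − (48 + 3x) = 12.
Collecting terms: 3x = 12, so x = 4.
Then 2E = 48 + 3·4 = 60, so E = 30, V = 2E/3 = 20, F = 8 + 4 = 12.

4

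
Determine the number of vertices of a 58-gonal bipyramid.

A bipyramid over an n-gon has 2n triangular faces and n + 2 vertices: V = 58 + 2 = 60, E = 3·58 = 174, F = 2·58 = 116.
Check: V − E + F = 60 − 174 + 116 = 2.

60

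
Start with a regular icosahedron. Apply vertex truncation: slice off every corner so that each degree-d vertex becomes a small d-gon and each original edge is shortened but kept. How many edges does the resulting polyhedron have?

The base solid has V = 12, E = 30, F = 20.
Truncation replaces each original edge-end by a new vertex, so V′ = 2E = 60.
Each original edge survives, and each old vertex of degree d contributes d new edges; summing degrees gives Σd = 2E, so E′ = E + 2E = 3E = 90.
Each original face survives and each original vertex becomes one new face: F′ = F + V = 32.

90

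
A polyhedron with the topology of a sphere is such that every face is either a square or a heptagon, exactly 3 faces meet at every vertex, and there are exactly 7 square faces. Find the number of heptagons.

Let x be the number of heptagons; then F = 7 + x.
Edge–face incidences: 2E = 4·7 + 7·x = 28 + 7x.
Every vertex has degree 3, so 3V = 2E.
Euler: V − E + F = 2 ⇒ (2E)/3 − E + (7 + x) = 2.
Multiply by 6: 2·(2E) − 3·(2E) + 6·(7 + x) = 12, i.e. 42 + 6x − (28 + 7x) = 12.
Collecting terms: −x + 14 = 12, so −x = −2, so x = 2.
Then 2E = 28 + 7·2 = 42, so E = 21, V = 2E/3 = 14, F = 7 + 2 = 9.

2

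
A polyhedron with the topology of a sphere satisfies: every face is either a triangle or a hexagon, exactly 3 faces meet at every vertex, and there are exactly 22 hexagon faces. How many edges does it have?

Let x be the number of triangles; then F = 22 + x.
Edge–face incidences: 2E = 6·22 + 3·x = 132 + 3x.
Every vertex has degree 3, so 3V = 2E.
Euler: V − E + F = 2 ⇒ (2E)/3 − E + (22 + x) = 2.
Multiply by 6: 2·(2E) − 3·(2E) + 6·(22 + x) = 12, i.e. 132 + 6x − (132 + 3x) = 12.
Collecting terms: 3x = 12, so x = 4.
Then 2E = 132 + 3·4 = 144, so E = 72, V = 2E/3 = 48, F = 22 + 4 = 26.

72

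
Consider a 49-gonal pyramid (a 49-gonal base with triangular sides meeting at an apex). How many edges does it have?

98

A pyramid on an n-gon base has one n-gon and n triangles: V = 49 + 1 = 50, E = 2·49 = 98, F = 49 + 1 = 50.
Check: V − E + F = 50 − 98 + 50 = 2.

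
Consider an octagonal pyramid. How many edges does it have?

A pyramid on an n-gon base has one n-gon and n triangles: V = 8 + 1 = 9, E = 2·8 = 16, F = 8 + 1 = 9.
Check: V − E + F = 9 − 16 + 9 = 2.

16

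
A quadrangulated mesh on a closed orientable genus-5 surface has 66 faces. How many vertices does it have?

58

χ = 2 − 2·5 = -8, and every face is a square so 4F = 2E.
E = 4·66/2 = 132. Then V = -8 + E − F = -8 + 132 − 66 = 58.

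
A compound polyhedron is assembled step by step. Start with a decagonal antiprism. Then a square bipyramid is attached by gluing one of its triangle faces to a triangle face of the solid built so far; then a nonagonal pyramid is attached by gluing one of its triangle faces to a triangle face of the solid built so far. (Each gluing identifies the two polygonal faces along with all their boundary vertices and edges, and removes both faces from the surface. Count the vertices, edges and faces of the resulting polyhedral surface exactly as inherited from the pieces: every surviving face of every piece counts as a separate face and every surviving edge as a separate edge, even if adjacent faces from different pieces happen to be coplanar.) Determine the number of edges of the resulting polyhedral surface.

A decagonal antiprism: V=20, E=40, F=22.
Attach a square bipyramid (V=6, E=12, F=8) along a 3-gon: merge 3 vertices and 3 edges, delete both glued faces → V=23, E=49, F=28.
Attach a nonagonal pyramid (V=10, E=18, F=10) along a 3-gon: merge 3 vertices and 3 edges, delete both glued faces → V=30, E=64, F=36.
Check: V − E + F = 30 − 64 + 36 = 2.

64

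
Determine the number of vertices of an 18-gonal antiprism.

36

An antiprism on an n-gon has two n-gon caps and 2n triangles: V = 2·18 = 36, E = 4·18 = 72, F = 2·18 + 2 = 38.
Check: V − E + F = 36 − 72 + 38 = 2.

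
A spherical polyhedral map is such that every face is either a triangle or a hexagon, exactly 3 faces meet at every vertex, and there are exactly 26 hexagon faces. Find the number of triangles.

Let x be the number of triangles; then F = 26 + x.
Edge–face incidences: 2E = 6·26 + 3·x = 156 + 3x.
Every vertex has degree 3, so 3V = 2E.
Euler: V − E + F = 2 ⇒ (2E)/3 − E + (26 + x) = 2.
Multiply by 6: 2·(2E) − 3·(2E) + 6·(26 + x) = 12, i.e. 156 + 6x − (156 + 3x) = 12.
Collecting terms: 3x = 12, so x = 4.
Then 2E = 156 + 3·4 = 168, so E = 84, V = 2E/3 = 56, F = 26 + 4 = 30.

4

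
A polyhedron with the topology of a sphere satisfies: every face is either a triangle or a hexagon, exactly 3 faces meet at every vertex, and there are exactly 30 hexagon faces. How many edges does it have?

Let x be the number of triangles; then F = 30 + x.
Edge–face incidences: 2E = 6·30 + 3·x = 180 + 3x.
Every vertex has degree 3, so 3V = 2E.
Euler: V − E + F = 2 ⇒ (2E)/3 − E + (30 + x) = 2.
Multiply by 6: 2·(2E) − 3·(2E) + 6·(30 + x) = 12, i.e. 180 + 6x − (180 + 3x) = 12.
Collecting terms: 3x = 12, so x = 4.
Then 2E = 180 + 3·4 = 192, so E = 96, V = 2E/3 = 64, F = 30 + 4 = 34.

96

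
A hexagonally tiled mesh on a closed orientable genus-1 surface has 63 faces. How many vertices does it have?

126

χ = 2 − 2·1 = 0, and every face is a hexagon so 6F = 2E.
E = 6·63/2 = 189. Then V = 0 + E − F = 0 + 189 − 63 = 126.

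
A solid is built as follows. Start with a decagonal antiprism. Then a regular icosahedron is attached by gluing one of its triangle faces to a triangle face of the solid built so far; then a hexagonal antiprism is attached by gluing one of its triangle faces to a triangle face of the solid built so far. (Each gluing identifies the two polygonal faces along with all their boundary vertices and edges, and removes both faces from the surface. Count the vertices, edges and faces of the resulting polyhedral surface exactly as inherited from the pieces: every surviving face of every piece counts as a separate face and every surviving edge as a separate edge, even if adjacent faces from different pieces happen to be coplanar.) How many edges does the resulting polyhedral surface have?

A decagonal antiprism: V=20, E=40, F=22.
Attach a regular icosahedron (V=12, E=30, F=20) along a 3-gon: merge 3 vertices and 3 edges, delete both glued faces → V=29, E=67, F=40.
Attach a hexagonal antiprism (V=12, E=24, F=14) along a 3-gon: merge 3 vertices and 3 edges, delete both glued faces → V=38, E=88, F=52.
Check: V − E + F = 38 − 88 + 52 = 2.

88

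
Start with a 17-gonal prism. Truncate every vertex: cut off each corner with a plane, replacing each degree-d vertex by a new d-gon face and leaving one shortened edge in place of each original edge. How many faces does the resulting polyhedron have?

The base solid has V = 34, E = 51, F = 19.
Truncation replaces each original edge-end by a new vertex, so V′ = 2E = 102.
Each original edge survives, and each old vertex of degree d contributes d new edges; summing degrees gives Σd = 2E, so E′ = E + 2E = 3E = 153.
Each original face survives and each original vertex becomes one new face: F′ = F + V = 53.

53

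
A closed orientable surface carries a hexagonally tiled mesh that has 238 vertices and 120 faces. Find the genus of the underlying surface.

2

Every face is a hexagon, so 2E = 6·120 = 720, giving E = 360.
χ = V − E + F = 238 − 360 + 120 = -2.
For a closed orientable surface χ = 2 − 2g, so g = (2 − (-2))/2 = 2.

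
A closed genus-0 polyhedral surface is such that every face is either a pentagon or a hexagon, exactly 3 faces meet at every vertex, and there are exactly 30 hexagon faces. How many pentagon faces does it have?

12

Let x be the number of pentagons; then F = 30 + x.
Edge–face incidences: 2E = 6·30 + 5·x = 180 + 5x.
Every vertex has degree 3, so 3V = 2E.
Euler: V − E + F = 2 ⇒ (2E)/3 − E + (30 + x) = 2.
Multiply by 6: 2·(2E) − 3·(2E) + 6·(30 + x) = 12, i.e. 180 + 6x − (180 + 5x) = 12.
Collecting terms: x = 12.
Then 2E = 180 + 5·12 = 240, so E = 120, V = 2E/3 = 80, F = 30 + 12 = 42.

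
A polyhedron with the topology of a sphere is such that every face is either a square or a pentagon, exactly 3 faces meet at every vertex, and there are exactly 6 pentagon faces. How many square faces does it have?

3

Let x be the number of squares; then F = 6 + x.
Edge–face incidences: 2E = 5·6 + 4·x = 30 + 4x.
Every vertex has degree 3, so 3V = 2E.
Euler: V − E + F = 2 ⇒ (2E)/3 − E + (6 + x) = 2.
Multiply by 6: 2·(2E) − 3·(2E) + 6·(6 + x) = 12, i.e. 36 + 6x − (30 + 4x) = 12.
Collecting terms: 2x + 6 = 12, so 2x = 6, so x = 3.
Then 2E = 30 + 4·3 = 42, so E = 21, V = 2E/3 = 14, F = 6 + 3 = 9.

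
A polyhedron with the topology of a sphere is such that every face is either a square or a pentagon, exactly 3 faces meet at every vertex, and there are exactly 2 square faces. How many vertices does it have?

Let x be the number of pentagons; then F = 2 + x.
Edge–face incidences: 2E = 4·2 + 5·x = 8 + 5x.
Every vertex has degree 3, so 3V = 2E.
Euler: V − E + F = 2 ⇒ (2E)/3 − E + (2 + x) = 2.
Multiply by 6: 2·(2E) − 3·(2E) + 6·(2 + x) = 12, i.e. 12 + 6x − (8 + 5x) = 12.
Collecting terms: x + 4 = 12, so x = 8.
Then 2E = 8 + 5·8 = 48, so E = 24, V = 2E/3 = 16, F = 2 + 8 = 10.

16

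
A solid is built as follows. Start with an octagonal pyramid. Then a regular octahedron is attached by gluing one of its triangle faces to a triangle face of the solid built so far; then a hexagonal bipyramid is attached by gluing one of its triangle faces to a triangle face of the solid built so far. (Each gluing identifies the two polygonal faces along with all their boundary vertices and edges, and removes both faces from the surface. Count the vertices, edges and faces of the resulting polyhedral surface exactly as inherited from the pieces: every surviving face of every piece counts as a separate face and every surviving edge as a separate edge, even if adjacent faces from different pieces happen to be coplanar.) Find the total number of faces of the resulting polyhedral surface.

25

An octagonal pyramid: V=9, E=16, F=9.
Attach a regular octahedron (V=6, E=12, F=8) along a 3-gon: merge 3 vertices and 3 edges, delete both glued faces → V=12, E=25, F=15.
Attach a hexagonal bipyramid (V=8, E=18, F=12) along a 3-gon: merge 3 vertices and 3 edges, delete both glued faces → V=17, E=40, F=25.
Check: V − E + F = 17 − 40 + 25 = 2.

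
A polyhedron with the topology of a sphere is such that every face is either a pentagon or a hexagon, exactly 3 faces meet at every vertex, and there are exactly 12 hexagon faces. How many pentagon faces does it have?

12

Let x be the number of pentagons; then F = 12 + x.
Edge–face incidences: 2E = 6·12 + 5·x = 72 + 5x.
Every vertex has degree 3, so 3V = 2E.
Euler: V − E + F = 2 ⇒ (2E)/3 − E + (12 + x) = 2.
Multiply by 6: 2·(2E) − 3·(2E) + 6·(12 + x) = 12, i.e. 72 + 6x − (72 + 5x) = 12.
Collecting terms: x = 12.
Then 2E = 72 + 5·12 = 132, so E = 66, V = 2E/3 = 44, F = 12 + 12 = 24.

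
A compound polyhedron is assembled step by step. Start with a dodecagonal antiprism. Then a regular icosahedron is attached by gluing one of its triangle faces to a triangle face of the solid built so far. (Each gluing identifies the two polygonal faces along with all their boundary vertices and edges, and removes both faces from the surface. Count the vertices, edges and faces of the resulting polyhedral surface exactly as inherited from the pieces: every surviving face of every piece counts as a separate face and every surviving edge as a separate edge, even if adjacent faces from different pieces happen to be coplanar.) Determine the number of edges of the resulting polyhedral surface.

A dodecagonal antiprism: V=24, E=48, F=26.
Attach a regular icosahedron (V=12, E=30, F=20) along a 3-gon: merge 3 vertices and 3 edges, delete both glued faces → V=33, E=75, F=44.
Check: V − E + F = 33 − 75 + 44 = 2.

75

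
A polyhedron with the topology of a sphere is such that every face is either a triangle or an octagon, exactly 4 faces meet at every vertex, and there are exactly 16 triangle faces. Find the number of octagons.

2

Let x be the number of octagons; then F = 16 + x.
Edge–face incidences: 2E = 3·16 + 8·x = 48 + 8x.
Every vertex has degree 4, so 4V = 2E.
Euler: V − E + F = 2 ⇒ (2E)/4 − E + (16 + x) = 2.
Multiply by 8: 2·(2E) − 4·(2E) + 8·(16 + x) = 16, i.e. 128 + 8x − 2·(48 + 8x) = 16.
Collecting terms: −8x + 32 = 16, so −8x = −16, so x = 2.
Then 2E = 48 + 8·2 = 64, so E = 32, V = 2E/4 = 16, F = 16 + 2 = 18.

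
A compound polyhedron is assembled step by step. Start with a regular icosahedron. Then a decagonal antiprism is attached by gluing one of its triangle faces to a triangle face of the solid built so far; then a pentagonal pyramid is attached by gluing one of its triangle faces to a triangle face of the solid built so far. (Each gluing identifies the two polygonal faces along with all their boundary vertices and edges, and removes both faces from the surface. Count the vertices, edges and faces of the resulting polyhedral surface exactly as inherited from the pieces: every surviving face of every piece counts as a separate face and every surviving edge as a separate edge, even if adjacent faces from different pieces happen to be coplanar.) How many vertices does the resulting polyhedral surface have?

32

A regular icosahedron: V=12, E=30, F=20.
Attach a decagonal antiprism (V=20, E=40, F=22) along a 3-gon: merge 3 vertices and 3 edges, delete both glued faces → V=29, E=67, F=40.
Attach a pentagonal pyramid (V=6, E=10, F=6) along a 3-gon: merge 3 vertices and 3 edges, delete both glued faces → V=32, E=74, F=44.
Check: V − E + F = 32 − 74 + 44 = 2.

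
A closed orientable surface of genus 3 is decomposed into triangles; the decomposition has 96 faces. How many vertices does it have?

44

χ = 2 − 2·3 = -4, and every face is a triangle so 3F = 2E.
E = 3·96/2 = 144. Then V = -4 + E − F = -4 + 144 − 96 = 44.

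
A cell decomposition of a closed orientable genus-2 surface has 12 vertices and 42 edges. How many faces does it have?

For a closed orientable surface of genus 2, χ = 2 − 2·2 = -2.
F = -2 − V + E = -2 − 12 + 42 = 28.

28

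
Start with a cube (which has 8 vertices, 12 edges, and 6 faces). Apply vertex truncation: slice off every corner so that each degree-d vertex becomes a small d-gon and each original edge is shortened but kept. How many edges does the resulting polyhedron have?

36

Truncation replaces each original edge-end by a new vertex, so V′ = 2E = 24.
Each original edge survives, and each old vertex of degree d contributes d new edges; summing degrees gives Σd = 2E, so E′ = E + 2E = 3E = 36.
Each original face survives and each original vertex becomes one new face: F′ = F + V = 14.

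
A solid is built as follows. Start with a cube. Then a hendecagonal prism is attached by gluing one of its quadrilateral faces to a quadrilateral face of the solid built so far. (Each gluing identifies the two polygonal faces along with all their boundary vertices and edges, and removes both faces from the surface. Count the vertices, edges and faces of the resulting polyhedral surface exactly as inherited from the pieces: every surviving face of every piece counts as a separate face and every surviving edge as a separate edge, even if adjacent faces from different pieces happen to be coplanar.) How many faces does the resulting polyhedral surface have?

A cube: V=8, E=12, F=6.
Attach a hendecagonal prism (V=22, E=33, F=13) along a 4-gon: merge 4 vertices and 4 edges, delete both glued faces → V=26, E=41, F=17.
Check: V − E + F = 26 − 41 + 17 = 2.

17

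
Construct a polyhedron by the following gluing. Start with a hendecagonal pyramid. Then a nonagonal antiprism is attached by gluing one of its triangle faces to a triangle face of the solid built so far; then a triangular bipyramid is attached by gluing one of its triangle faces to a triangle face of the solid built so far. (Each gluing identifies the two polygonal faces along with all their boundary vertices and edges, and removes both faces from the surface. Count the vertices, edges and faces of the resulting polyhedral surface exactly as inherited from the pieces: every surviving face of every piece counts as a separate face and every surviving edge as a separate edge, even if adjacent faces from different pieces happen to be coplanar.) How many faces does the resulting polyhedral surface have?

A hendecagonal pyramid: V=12, E=22, F=12.
Attach a nonagonal antiprism (V=18, E=36, F=20) along a 3-gon: merge 3 vertices and 3 edges, delete both glued faces → V=27, E=55, F=30.
Attach a triangular bipyramid (V=5, E=9, F=6) along a 3-gon: merge 3 vertices and 3 edges, delete both glued faces → V=29, E=61, F=34.
Check: V − E + F = 29 − 61 + 34 = 2.

34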